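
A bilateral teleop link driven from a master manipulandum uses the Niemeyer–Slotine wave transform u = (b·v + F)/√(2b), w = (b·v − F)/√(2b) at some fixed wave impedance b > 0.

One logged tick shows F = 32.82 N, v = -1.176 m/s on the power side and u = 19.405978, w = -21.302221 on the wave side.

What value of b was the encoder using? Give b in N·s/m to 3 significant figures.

b = 1.3 N·s/m

u + w = -1.896243;  u + w = √(2b)·v, so √(2b) = -1.896243/(-1.176) = 1.612452.
b = (√(2b))²/2 = 2.600000/2 = 1.300000.
(Check via u − w = 2F/√(2b): u − w = 40.708199, 2F/√(2b) = 40.708200.)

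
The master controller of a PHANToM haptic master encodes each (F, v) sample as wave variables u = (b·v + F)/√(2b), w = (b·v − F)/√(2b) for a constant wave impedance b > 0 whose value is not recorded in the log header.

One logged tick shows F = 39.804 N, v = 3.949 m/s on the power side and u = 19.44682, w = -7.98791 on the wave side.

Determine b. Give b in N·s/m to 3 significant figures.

b = 4.21 N·s/m

u + w = 11.4589;  u + w = √(2b)·v, so √(2b) = 11.4589/3.949 = 2.9017.
b = (√(2b))²/2 = 8.4200/2 = 4.2100.
(Check via u − w = 2F/√(2b): u − w = 27.4347, 2F/√(2b) = 27.4347.)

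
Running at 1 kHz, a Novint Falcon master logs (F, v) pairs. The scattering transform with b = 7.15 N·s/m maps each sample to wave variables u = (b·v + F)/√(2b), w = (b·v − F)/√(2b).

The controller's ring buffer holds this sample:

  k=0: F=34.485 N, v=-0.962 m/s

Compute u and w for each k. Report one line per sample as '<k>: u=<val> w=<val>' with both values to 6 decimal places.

0: u=7.300397 w=-10.938233

k=0: b·v=7.15×(-0.962)=-6.878300; √(2b)=3.781534; u=(-6.878300+34.485)/3.781534=7.300397, w=(-6.878300−34.485)/3.781534=-10.938233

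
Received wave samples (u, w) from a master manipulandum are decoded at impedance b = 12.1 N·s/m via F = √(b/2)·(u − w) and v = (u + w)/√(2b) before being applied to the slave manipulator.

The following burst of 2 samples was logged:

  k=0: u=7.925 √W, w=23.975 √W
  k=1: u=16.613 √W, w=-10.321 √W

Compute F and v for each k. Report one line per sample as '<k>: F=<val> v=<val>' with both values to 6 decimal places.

0: F=-39.477780 v=6.484597
1: F=66.248880 v=1.279031

k=0: u−w=-16.050000, u+w=31.900000; √(b/2)=2.459675, √(2b)=4.919350; F=2.459675×(-16.05)=-39.477780, v=31.900000/4.919350=6.484597
k=1: u−w=26.934000, u+w=6.292000; √(b/2)=2.459675, √(2b)=4.919350; F=2.459675×26.934=66.248880, v=6.292000/4.919350=1.279031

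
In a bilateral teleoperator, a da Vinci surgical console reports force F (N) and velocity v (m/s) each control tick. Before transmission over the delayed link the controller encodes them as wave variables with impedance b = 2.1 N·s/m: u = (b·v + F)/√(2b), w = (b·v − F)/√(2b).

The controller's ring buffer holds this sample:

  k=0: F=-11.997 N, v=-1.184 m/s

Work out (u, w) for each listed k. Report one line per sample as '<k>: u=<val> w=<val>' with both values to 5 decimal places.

0: u=-7.06718 w=4.64070

k=0: b·v=2.1×(-1.184)=-2.48640; √(2b)=2.04939; u=(-2.48640+(-11.997))/2.04939=-7.06718, w=(-2.48640−(-11.997))/2.04939=4.64070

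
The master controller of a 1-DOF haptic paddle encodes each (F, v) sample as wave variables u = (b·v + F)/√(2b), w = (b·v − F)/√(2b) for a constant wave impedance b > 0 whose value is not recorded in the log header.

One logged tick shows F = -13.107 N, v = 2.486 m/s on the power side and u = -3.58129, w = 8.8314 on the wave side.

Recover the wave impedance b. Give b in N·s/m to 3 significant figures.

b = 2.23 N·s/m

u + w = 5.25011;  u + w = √(2b)·v, so √(2b) = 5.25011/2.486 = 2.11187.
b = (√(2b))²/2 = 4.46000/2 = 2.23000.
(Check via u − w = 2F/√(2b): u − w = -12.41269, 2F/√(2b) = -12.41269.)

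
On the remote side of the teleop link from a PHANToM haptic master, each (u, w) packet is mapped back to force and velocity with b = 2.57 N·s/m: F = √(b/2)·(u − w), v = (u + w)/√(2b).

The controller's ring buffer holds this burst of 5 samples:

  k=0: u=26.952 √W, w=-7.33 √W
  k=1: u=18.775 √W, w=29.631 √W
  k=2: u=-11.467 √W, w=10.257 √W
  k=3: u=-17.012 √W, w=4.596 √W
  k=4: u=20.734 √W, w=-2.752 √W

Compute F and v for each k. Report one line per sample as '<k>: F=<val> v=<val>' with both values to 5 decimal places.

0: F=38.86133 v=8.65489
1: F=-12.30613 v=21.35097
2: F=-24.62586 v=-0.53371
3: F=-24.49436 v=-5.47646
4: F=26.62322 v=7.93152

k=0: u−w=34.28200, u+w=19.62200; √(b/2)=1.13358, √(2b)=2.26716; F=1.13358×34.282=38.86133, v=19.62200/2.26716=8.65489
k=1: u−w=-10.85600, u+w=48.40600; √(b/2)=1.13358, √(2b)=2.26716; F=1.13358×(-10.856)=-12.30613, v=48.40600/2.26716=21.35097
k=2: u−w=-21.72400, u+w=-1.21000; √(b/2)=1.13358, √(2b)=2.26716; F=1.13358×(-21.724)=-24.62586, v=-1.21000/2.26716=-0.53371
k=3: u−w=-21.60800, u+w=-12.41600; √(b/2)=1.13358, √(2b)=2.26716; F=1.13358×(-21.608)=-24.49436, v=-12.41600/2.26716=-5.47646
k=4: u−w=23.48600, u+w=17.98200; √(b/2)=1.13358, √(2b)=2.26716; F=1.13358×23.486=26.62322, v=17.98200/2.26716=7.93152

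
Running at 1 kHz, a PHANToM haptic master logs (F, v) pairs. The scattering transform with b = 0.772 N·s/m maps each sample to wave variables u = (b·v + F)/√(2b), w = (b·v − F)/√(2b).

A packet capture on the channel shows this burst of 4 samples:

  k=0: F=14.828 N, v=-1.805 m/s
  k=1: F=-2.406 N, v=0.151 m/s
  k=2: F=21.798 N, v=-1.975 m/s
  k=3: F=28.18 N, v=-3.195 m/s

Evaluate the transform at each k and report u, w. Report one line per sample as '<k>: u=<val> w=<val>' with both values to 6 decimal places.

k=0: b·v=0.772×(-1.805)=-1.393460; √(2b)=1.242578; u=(-1.393460+14.828)/1.242578=10.811829, w=(-1.393460−14.828)/1.242578=-13.054682
k=1: b·v=0.772×0.151=0.116572; √(2b)=1.242578; u=(0.116572+(-2.406))/1.242578=-1.842482, w=(0.116572−(-2.406))/1.242578=2.030112
k=2: b·v=0.772×(-1.975)=-1.524700; √(2b)=1.242578; u=(-1.524700+21.798)/1.242578=16.315515, w=(-1.524700−21.798)/1.242578=-18.769607
k=3: b·v=0.772×(-3.195)=-2.466540; √(2b)=1.242578; u=(-2.466540+28.18)/1.242578=20.693639, w=(-2.466540−28.18)/1.242578=-24.663676

0: u=10.811829 w=-13.054682
1: u=-1.842482 w=2.030112
2: u=16.315515 w=-18.769607
3: u=20.693639 w=-24.663676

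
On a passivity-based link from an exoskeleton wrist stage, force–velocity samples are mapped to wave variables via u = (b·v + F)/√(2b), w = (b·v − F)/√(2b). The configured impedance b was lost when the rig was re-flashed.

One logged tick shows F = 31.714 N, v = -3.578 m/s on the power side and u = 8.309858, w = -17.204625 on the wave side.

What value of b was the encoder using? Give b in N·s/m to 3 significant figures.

u + w = -8.894767;  u + w = √(2b)·v, so √(2b) = -8.894767/(-3.578) = 2.485961.
b = (√(2b))²/2 = 6.180000/2 = 3.090000.
(Check via u − w = 2F/√(2b): u − w = 25.514483, 2F/√(2b) = 25.514483.)

b = 3.09 N·s/m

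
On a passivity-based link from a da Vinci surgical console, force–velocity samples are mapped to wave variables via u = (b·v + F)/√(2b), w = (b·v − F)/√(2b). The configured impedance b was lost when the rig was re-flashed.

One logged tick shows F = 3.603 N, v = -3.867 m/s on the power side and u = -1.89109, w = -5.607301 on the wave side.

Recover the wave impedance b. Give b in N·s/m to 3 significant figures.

u + w = -7.498391;  u + w = √(2b)·v, so √(2b) = -7.498391/(-3.867) = 1.939072.
b = (√(2b))²/2 = 3.760000/2 = 1.880000.
(Check via u − w = 2F/√(2b): u − w = 3.716211, 2F/√(2b) = 3.716211.)

b = 1.88 N·s/m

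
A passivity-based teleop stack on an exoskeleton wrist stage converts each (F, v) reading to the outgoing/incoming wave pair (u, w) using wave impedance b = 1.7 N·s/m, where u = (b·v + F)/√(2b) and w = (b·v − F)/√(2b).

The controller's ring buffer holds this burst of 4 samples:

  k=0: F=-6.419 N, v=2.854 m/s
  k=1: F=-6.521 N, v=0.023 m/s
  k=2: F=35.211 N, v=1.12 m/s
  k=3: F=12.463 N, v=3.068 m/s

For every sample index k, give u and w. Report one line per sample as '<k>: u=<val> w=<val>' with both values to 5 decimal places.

k=0: b·v=1.7×2.854=4.85180; √(2b)=1.84391; u=(4.85180+(-6.419))/1.84391=-0.84993, w=(4.85180−(-6.419))/1.84391=6.11245
k=1: b·v=1.7×0.023=0.03910; √(2b)=1.84391; u=(0.03910+(-6.521))/1.84391=-3.51530, w=(0.03910−(-6.521))/1.84391=3.55771
k=2: b·v=1.7×1.12=1.90400; √(2b)=1.84391; u=(1.90400+35.211)/1.84391=20.12843, w=(1.90400−35.211)/1.84391=-18.06326
k=3: b·v=1.7×3.068=5.21560; √(2b)=1.84391; u=(5.21560+12.463)/1.84391=9.58757, w=(5.21560−12.463)/1.84391=-3.93045

0: u=-0.84993 w=6.11245
1: u=-3.51530 w=3.55771
2: u=20.12843 w=-18.06326
3: u=9.58757 w=-3.93045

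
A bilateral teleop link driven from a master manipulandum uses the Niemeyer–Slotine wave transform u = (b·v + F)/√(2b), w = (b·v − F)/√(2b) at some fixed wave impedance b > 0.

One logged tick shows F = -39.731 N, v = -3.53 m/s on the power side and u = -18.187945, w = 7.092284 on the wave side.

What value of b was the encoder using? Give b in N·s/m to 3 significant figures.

u + w = -11.095661;  u + w = √(2b)·v, so √(2b) = -11.095661/(-3.53) = 3.143247.
b = (√(2b))²/2 = 9.880000/2 = 4.940000.
(Check via u − w = 2F/√(2b): u − w = -25.280229, 2F/√(2b) = -25.280230.)

b = 4.94 N·s/m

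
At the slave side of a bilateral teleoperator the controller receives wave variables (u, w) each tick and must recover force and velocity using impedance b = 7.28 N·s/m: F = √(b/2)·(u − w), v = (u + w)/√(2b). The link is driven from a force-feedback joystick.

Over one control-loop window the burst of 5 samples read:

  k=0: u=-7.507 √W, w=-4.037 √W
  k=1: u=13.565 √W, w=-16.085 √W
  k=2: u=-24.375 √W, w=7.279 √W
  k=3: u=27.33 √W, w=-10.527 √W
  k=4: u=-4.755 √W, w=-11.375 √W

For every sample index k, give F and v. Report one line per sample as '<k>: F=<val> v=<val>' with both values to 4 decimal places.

0: F=-6.6203 v=-3.0254
1: F=56.5686 v=-0.6604
2: F=-60.3920 v=-4.4804
3: F=72.2266 v=4.4036
4: F=12.6302 v=-4.2272

k=0: u−w=-3.4700, u+w=-11.5440; √(b/2)=1.9079, √(2b)=3.8158; F=1.9079×(-3.47)=-6.6203, v=-11.5440/3.8158=-3.0254
k=1: u−w=29.6500, u+w=-2.5200; √(b/2)=1.9079, √(2b)=3.8158; F=1.9079×29.65=56.5686, v=-2.5200/3.8158=-0.6604
k=2: u−w=-31.6540, u+w=-17.0960; √(b/2)=1.9079, √(2b)=3.8158; F=1.9079×(-31.654)=-60.3920, v=-17.0960/3.8158=-4.4804
k=3: u−w=37.8570, u+w=16.8030; √(b/2)=1.9079, √(2b)=3.8158; F=1.9079×37.857=72.2266, v=16.8030/3.8158=4.4036
k=4: u−w=6.6200, u+w=-16.1300; √(b/2)=1.9079, √(2b)=3.8158; F=1.9079×6.62=12.6302, v=-16.1300/3.8158=-4.2272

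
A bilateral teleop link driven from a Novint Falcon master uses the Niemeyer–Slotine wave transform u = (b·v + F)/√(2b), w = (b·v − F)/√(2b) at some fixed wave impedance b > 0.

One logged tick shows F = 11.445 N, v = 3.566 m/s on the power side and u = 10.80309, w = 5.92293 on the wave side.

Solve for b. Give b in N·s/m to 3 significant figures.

b = 11 N·s/m

u + w = 16.72602;  u + w = √(2b)·v, so √(2b) = 16.72602/3.566 = 4.69042.
b = (√(2b))²/2 = 21.99999/2 = 11.00000.
(Check via u − w = 2F/√(2b): u − w = 4.88016, 2F/√(2b) = 4.88017.)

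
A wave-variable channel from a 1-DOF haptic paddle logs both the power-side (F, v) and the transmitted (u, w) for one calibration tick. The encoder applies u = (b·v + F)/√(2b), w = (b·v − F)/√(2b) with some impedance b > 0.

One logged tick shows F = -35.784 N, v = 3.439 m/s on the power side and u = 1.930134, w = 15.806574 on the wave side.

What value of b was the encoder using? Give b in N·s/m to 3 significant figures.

u + w = 17.736708;  u + w = √(2b)·v, so √(2b) = 17.736708/3.439 = 5.157519.
b = (√(2b))²/2 = 26.600003/2 = 13.300001.
(Check via u − w = 2F/√(2b): u − w = -13.876440, 2F/√(2b) = -13.876439.)

b = 13.3 N·s/m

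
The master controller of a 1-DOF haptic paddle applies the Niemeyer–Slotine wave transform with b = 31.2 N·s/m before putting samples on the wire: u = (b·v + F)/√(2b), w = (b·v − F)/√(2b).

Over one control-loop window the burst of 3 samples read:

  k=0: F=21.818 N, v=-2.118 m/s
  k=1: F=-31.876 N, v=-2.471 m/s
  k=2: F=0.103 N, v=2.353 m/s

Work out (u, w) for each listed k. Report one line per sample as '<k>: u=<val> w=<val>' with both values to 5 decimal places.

k=0: b·v=31.2×(-2.118)=-66.08160; √(2b)=7.89937; u=(-66.08160+21.818)/7.89937=-5.60344, w=(-66.08160−21.818)/7.89937=-11.12742
k=1: b·v=31.2×(-2.471)=-77.09520; √(2b)=7.89937; u=(-77.09520+(-31.876))/7.89937=-13.79493, w=(-77.09520−(-31.876))/7.89937=-5.72441
k=2: b·v=31.2×2.353=73.41360; √(2b)=7.89937; u=(73.41360+0.103)/7.89937=9.30664, w=(73.41360−0.103)/7.89937=9.28057

0: u=-5.60344 w=-11.12742
1: u=-13.79493 w=-5.72441
2: u=9.30664 w=9.28057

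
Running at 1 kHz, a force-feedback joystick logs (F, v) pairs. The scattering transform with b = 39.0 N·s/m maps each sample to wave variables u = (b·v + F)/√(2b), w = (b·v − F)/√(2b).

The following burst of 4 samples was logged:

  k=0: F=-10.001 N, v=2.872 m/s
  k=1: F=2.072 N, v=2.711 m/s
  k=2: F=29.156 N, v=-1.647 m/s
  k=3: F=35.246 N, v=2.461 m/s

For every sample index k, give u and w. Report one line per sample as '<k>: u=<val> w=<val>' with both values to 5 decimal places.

0: u=11.55002 w=13.81480
1: u=12.20606 w=11.73684
2: u=-3.97169 w=-10.57422
3: u=14.85831 w=6.87666

k=0: b·v=39.0×2.872=112.00800; √(2b)=8.83176; u=(112.00800+(-10.001))/8.83176=11.55002, w=(112.00800−(-10.001))/8.83176=13.81480
k=1: b·v=39.0×2.711=105.72900; √(2b)=8.83176; u=(105.72900+2.072)/8.83176=12.20606, w=(105.72900−2.072)/8.83176=11.73684
k=2: b·v=39.0×(-1.647)=-64.23300; √(2b)=8.83176; u=(-64.23300+29.156)/8.83176=-3.97169, w=(-64.23300−29.156)/8.83176=-10.57422
k=3: b·v=39.0×2.461=95.97900; √(2b)=8.83176; u=(95.97900+35.246)/8.83176=14.85831, w=(95.97900−35.246)/8.83176=6.87666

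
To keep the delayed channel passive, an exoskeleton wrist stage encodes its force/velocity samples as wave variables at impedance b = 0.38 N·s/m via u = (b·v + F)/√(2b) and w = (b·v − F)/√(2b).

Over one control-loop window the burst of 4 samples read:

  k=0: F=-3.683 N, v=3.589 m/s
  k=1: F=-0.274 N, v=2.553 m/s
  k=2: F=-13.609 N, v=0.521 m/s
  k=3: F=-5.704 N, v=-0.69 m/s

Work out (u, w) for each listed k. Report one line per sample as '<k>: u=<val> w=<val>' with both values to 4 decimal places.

0: u=-2.6603 w=5.7891
1: u=0.7985 w=1.4271
2: u=-15.3835 w=15.8377
3: u=-6.8437 w=6.2422

k=0: b·v=0.38×3.589=1.3638; √(2b)=0.8718; u=(1.3638+(-3.683))/0.8718=-2.6603, w=(1.3638−(-3.683))/0.8718=5.7891
k=1: b·v=0.38×2.553=0.9701; √(2b)=0.8718; u=(0.9701+(-0.274))/0.8718=0.7985, w=(0.9701−(-0.274))/0.8718=1.4271
k=2: b·v=0.38×0.521=0.1980; √(2b)=0.8718; u=(0.1980+(-13.609))/0.8718=-15.3835, w=(0.1980−(-13.609))/0.8718=15.8377
k=3: b·v=0.38×(-0.69)=-0.2622; √(2b)=0.8718; u=(-0.2622+(-5.704))/0.8718=-6.8437, w=(-0.2622−(-5.704))/0.8718=6.2422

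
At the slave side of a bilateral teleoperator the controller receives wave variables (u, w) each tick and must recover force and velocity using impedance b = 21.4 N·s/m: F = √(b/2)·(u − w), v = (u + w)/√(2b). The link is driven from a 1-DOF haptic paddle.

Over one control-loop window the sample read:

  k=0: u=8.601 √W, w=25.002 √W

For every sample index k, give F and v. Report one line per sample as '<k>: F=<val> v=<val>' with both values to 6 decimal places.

k=0: u−w=-16.401000, u+w=33.603000; √(b/2)=3.271085, √(2b)=6.542171; F=3.271085×(-16.401)=-53.649072, v=33.603000/6.542171=5.136368

0: F=-53.649072 v=5.136368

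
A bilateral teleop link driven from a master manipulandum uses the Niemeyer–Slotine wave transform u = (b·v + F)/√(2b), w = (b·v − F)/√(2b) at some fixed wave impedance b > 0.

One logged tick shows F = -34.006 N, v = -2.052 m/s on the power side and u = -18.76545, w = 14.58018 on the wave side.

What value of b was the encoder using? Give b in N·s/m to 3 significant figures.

b = 2.08 N·s/m

u + w = -4.1853;  u + w = √(2b)·v, so √(2b) = -4.1853/(-2.052) = 2.0396.
b = (√(2b))²/2 = 4.1600/2 = 2.0800.
(Check via u − w = 2F/√(2b): u − w = -33.3456, 2F/√(2b) = -33.3457.)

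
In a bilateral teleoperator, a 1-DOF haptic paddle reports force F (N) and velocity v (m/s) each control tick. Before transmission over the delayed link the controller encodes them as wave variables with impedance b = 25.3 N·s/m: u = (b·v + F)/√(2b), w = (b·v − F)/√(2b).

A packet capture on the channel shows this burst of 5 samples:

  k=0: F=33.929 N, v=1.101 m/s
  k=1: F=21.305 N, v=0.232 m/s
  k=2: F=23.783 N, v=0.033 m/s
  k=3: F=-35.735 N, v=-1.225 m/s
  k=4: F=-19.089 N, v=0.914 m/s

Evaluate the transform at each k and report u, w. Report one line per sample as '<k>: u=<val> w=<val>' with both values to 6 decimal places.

0: u=8.685661 w=-0.853843
1: u=3.820216 w=-2.169915
2: u=3.460794 w=-3.226053
3: u=-9.380578 w=0.666702
4: u=0.567270 w=5.934348

k=0: b·v=25.3×1.101=27.855300; √(2b)=7.113368; u=(27.855300+33.929)/7.113368=8.685661, w=(27.855300−33.929)/7.113368=-0.853843
k=1: b·v=25.3×0.232=5.869600; √(2b)=7.113368; u=(5.869600+21.305)/7.113368=3.820216, w=(5.869600−21.305)/7.113368=-2.169915
k=2: b·v=25.3×0.033=0.834900; √(2b)=7.113368; u=(0.834900+23.783)/7.113368=3.460794, w=(0.834900−23.783)/7.113368=-3.226053
k=3: b·v=25.3×(-1.225)=-30.992500; √(2b)=7.113368; u=(-30.992500+(-35.735))/7.113368=-9.380578, w=(-30.992500−(-35.735))/7.113368=0.666702
k=4: b·v=25.3×0.914=23.124200; √(2b)=7.113368; u=(23.124200+(-19.089))/7.113368=0.567270, w=(23.124200−(-19.089))/7.113368=5.934348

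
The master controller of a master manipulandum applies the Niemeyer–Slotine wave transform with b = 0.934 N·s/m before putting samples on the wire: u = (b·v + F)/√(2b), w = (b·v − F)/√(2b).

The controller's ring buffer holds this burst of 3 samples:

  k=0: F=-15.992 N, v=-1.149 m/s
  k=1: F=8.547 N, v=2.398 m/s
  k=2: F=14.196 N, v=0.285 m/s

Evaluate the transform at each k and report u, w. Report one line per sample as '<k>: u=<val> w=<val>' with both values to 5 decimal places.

k=0: b·v=0.934×(-1.149)=-1.07317; √(2b)=1.36675; u=(-1.07317+(-15.992))/1.36675=-12.48596, w=(-1.07317−(-15.992))/1.36675=10.91557
k=1: b·v=0.934×2.398=2.23973; √(2b)=1.36675; u=(2.23973+8.547)/1.36675=7.89226, w=(2.23973−8.547)/1.36675=-4.61480
k=2: b·v=0.934×0.285=0.26619; √(2b)=1.36675; u=(0.26619+14.196)/1.36675=10.58146, w=(0.26619−14.196)/1.36675=-10.19194

0: u=-12.48596 w=10.91557
1: u=7.89226 w=-4.61480
2: u=10.58146 w=-10.19194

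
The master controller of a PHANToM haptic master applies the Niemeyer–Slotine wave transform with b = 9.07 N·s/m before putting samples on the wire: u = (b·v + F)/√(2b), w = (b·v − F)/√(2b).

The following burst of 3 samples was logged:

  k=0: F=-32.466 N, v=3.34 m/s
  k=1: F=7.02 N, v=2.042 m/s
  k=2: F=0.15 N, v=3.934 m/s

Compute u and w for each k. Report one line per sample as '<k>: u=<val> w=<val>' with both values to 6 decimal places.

0: u=-0.510013 w=14.735433
1: u=5.996782 w=2.700317
2: u=8.412884 w=8.342447

k=0: b·v=9.07×3.34=30.293800; √(2b)=4.259108; u=(30.293800+(-32.466))/4.259108=-0.510013, w=(30.293800−(-32.466))/4.259108=14.735433
k=1: b·v=9.07×2.042=18.520940; √(2b)=4.259108; u=(18.520940+7.02)/4.259108=5.996782, w=(18.520940−7.02)/4.259108=2.700317
k=2: b·v=9.07×3.934=35.681380; √(2b)=4.259108; u=(35.681380+0.15)/4.259108=8.412884, w=(35.681380−0.15)/4.259108=8.342447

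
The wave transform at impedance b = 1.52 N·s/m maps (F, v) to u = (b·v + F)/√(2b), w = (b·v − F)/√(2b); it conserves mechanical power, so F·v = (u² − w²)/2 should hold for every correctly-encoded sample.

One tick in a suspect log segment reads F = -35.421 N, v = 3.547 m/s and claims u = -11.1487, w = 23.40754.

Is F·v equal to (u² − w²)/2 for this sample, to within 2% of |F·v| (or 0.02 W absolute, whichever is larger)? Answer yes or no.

no

F·v = (-35.421)×3.547 = -125.63829 W.
(u² − w²)/2 = (124.29351 − 547.91293)/2 = -211.80971 W.
|Δ| = 86.17142;  2% of max(1, |F·v|) = 2.51277.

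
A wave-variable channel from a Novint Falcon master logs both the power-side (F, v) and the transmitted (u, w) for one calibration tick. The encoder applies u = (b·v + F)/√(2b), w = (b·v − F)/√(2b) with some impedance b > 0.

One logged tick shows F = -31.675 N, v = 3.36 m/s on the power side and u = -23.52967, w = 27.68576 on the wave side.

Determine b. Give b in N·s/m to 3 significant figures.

u + w = 4.1561;  u + w = √(2b)·v, so √(2b) = 4.1561/3.36 = 1.2369.
b = (√(2b))²/2 = 1.5300/2 = 0.7650.
(Check via u − w = 2F/√(2b): u − w = -51.2154, 2F/√(2b) = -51.2154.)

b = 0.765 N·s/m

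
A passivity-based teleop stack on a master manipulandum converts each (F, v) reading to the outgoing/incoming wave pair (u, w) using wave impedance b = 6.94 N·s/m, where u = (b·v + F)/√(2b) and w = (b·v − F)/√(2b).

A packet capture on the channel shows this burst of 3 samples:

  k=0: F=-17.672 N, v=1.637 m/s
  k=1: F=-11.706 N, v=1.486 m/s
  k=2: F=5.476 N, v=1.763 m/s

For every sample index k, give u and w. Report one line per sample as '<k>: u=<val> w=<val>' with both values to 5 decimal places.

0: u=-1.69402 w=7.79281
1: u=-0.37394 w=5.91017
2: u=4.75394 w=1.81427

k=0: b·v=6.94×1.637=11.36078; √(2b)=3.72559; u=(11.36078+(-17.672))/3.72559=-1.69402, w=(11.36078−(-17.672))/3.72559=7.79281
k=1: b·v=6.94×1.486=10.31284; √(2b)=3.72559; u=(10.31284+(-11.706))/3.72559=-0.37394, w=(10.31284−(-11.706))/3.72559=5.91017
k=2: b·v=6.94×1.763=12.23522; √(2b)=3.72559; u=(12.23522+5.476)/3.72559=4.75394, w=(12.23522−5.476)/3.72559=1.81427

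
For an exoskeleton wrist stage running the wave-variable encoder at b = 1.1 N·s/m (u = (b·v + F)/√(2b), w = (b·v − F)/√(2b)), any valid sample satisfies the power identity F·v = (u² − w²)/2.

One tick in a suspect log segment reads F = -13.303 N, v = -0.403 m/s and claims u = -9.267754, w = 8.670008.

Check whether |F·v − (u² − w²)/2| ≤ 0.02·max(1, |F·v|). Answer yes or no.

yes

F·v = (-13.303)×(-0.403) = 5.361109 W.
(u² − w²)/2 = (85.891264 − 75.169039)/2 = 5.361113 W.
|Δ| = 0.000004;  2% of max(1, |F·v|) = 0.107222.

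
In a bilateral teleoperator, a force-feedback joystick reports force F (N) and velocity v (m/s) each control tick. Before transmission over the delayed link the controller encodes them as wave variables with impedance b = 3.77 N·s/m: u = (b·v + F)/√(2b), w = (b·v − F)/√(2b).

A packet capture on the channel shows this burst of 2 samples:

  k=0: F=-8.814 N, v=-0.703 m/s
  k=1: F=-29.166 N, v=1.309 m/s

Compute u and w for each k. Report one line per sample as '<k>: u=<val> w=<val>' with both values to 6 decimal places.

k=0: b·v=3.77×(-0.703)=-2.650310; √(2b)=2.745906; u=(-2.650310+(-8.814))/2.745906=-4.175055, w=(-2.650310−(-8.814))/2.745906=2.244684
k=1: b·v=3.77×1.309=4.934930; √(2b)=2.745906; u=(4.934930+(-29.166))/2.745906=-8.824435, w=(4.934930−(-29.166))/2.745906=12.418826

0: u=-4.175055 w=2.244684
1: u=-8.824435 w=12.418826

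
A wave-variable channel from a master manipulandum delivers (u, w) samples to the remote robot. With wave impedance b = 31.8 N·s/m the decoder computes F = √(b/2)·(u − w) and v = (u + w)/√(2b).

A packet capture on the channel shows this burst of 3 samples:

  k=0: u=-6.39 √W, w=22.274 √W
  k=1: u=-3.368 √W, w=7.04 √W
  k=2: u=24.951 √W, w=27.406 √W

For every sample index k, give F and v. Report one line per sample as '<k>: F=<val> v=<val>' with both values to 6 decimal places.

k=0: u−w=-28.664000, u+w=15.884000; √(b/2)=3.987480, √(2b)=7.974961; F=3.987480×(-28.664)=-114.297138, v=15.884000/7.974961=1.991734
k=1: u−w=-10.408000, u+w=3.672000; √(b/2)=3.987480, √(2b)=7.974961; F=3.987480×(-10.408)=-41.501696, v=3.672000/7.974961=0.460441
k=2: u−w=-2.455000, u+w=52.357000; √(b/2)=3.987480, √(2b)=7.974961; F=3.987480×(-2.455)=-9.789264, v=52.357000/7.974961=6.565173

0: F=-114.297138 v=1.991734
1: F=-41.501696 v=0.460441
2: F=-9.789264 v=6.565173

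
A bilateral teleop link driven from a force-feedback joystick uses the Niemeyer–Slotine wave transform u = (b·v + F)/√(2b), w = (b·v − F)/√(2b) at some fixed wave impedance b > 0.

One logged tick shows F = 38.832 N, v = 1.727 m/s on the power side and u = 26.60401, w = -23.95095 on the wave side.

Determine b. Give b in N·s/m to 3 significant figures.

u + w = 2.6531;  u + w = √(2b)·v, so √(2b) = 2.6531/1.727 = 1.5362.
b = (√(2b))²/2 = 2.3600/2 = 1.1800.
(Check via u − w = 2F/√(2b): u − w = 50.5550, 2F/√(2b) = 50.5551.)

b = 1.18 N·s/m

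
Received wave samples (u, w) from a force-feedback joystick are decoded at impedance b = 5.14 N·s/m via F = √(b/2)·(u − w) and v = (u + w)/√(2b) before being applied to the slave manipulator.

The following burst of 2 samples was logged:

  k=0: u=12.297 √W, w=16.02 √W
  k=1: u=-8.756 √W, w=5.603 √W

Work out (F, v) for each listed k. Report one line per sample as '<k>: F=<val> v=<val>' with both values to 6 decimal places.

k=0: u−w=-3.723000, u+w=28.317000; √(b/2)=1.603122, √(2b)=3.206244; F=1.603122×(-3.723)=-5.968423, v=28.317000/3.206244=8.831830
k=1: u−w=-14.359000, u+w=-3.153000; √(b/2)=1.603122, √(2b)=3.206244; F=1.603122×(-14.359)=-23.019228, v=-3.153000/3.206244=-0.983394

0: F=-5.968423 v=8.831830
1: F=-23.019228 v=-0.983394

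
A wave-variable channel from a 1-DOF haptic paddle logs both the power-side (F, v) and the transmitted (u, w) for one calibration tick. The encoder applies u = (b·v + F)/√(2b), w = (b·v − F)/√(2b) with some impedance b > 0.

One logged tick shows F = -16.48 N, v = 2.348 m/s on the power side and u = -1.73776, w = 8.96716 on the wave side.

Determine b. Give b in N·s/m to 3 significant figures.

u + w = 7.2294;  u + w = √(2b)·v, so √(2b) = 7.2294/2.348 = 3.0790.
b = (√(2b))²/2 = 9.4800/2 = 4.7400.
(Check via u − w = 2F/√(2b): u − w = -10.7049, 2F/√(2b) = -10.7049.)

b = 4.74 N·s/m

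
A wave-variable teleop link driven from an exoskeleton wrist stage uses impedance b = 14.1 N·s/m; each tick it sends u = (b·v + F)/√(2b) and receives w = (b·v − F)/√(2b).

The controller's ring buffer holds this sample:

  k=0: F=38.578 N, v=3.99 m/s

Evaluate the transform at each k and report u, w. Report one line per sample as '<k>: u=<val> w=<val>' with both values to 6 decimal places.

0: u=17.858840 w=3.329525

k=0: b·v=14.1×3.99=56.259000; √(2b)=5.310367; u=(56.259000+38.578)/5.310367=17.858840, w=(56.259000−38.578)/5.310367=3.329525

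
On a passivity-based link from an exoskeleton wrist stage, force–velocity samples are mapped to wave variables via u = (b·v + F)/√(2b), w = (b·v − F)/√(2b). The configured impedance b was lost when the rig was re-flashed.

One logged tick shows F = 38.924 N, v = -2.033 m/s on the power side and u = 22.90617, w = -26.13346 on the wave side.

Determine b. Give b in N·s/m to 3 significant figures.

b = 1.26 N·s/m

u + w = -3.22729;  u + w = √(2b)·v, so √(2b) = -3.22729/(-2.033) = 1.58745.
b = (√(2b))²/2 = 2.52000/2 = 1.26000.
(Check via u − w = 2F/√(2b): u − w = 49.03963, 2F/√(2b) = 49.03959.)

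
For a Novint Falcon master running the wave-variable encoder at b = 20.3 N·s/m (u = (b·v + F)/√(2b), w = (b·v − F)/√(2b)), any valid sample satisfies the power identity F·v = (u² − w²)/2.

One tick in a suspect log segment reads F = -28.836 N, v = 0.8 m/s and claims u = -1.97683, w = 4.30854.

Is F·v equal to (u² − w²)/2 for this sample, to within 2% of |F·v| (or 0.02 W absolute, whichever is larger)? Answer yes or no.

F·v = (-28.836)×0.8 = -23.06880 W.
(u² − w²)/2 = (3.90786 − 18.56352)/2 = -7.32783 W.
|Δ| = 15.74097;  2% of max(1, |F·v|) = 0.46138.

no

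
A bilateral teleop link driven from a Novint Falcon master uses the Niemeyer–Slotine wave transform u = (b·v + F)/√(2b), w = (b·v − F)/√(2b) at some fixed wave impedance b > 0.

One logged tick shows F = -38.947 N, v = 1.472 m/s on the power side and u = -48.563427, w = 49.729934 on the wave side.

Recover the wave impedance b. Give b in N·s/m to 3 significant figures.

b = 0.314 N·s/m

u + w = 1.166507;  u + w = √(2b)·v, so √(2b) = 1.166507/1.472 = 0.792464.
b = (√(2b))²/2 = 0.627999/2 = 0.314000.
(Check via u − w = 2F/√(2b): u − w = -98.293361, 2F/√(2b) = -98.293425.)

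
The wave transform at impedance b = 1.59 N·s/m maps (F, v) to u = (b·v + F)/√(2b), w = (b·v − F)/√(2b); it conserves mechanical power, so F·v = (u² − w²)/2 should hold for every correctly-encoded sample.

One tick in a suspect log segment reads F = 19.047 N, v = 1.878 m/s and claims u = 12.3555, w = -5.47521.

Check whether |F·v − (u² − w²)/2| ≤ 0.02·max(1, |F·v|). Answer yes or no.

F·v = 19.047×1.878 = 35.7703 W.
(u² − w²)/2 = (152.6584 − 29.9779)/2 = 61.3402 W.
|Δ| = 25.5700;  2% of max(1, |F·v|) = 0.7154.

no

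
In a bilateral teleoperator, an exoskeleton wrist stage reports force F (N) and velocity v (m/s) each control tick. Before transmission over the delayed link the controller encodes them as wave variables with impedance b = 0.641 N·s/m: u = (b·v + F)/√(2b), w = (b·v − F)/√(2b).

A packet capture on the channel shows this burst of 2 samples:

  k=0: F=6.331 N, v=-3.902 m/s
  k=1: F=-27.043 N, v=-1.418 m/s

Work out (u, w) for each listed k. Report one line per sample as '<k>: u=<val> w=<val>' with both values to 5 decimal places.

0: u=3.38247 w=-7.80053
1: u=-24.68698 w=23.08144

k=0: b·v=0.641×(-3.902)=-2.50118; √(2b)=1.13225; u=(-2.50118+6.331)/1.13225=3.38247, w=(-2.50118−6.331)/1.13225=-7.80053
k=1: b·v=0.641×(-1.418)=-0.90894; √(2b)=1.13225; u=(-0.90894+(-27.043))/1.13225=-24.68698, w=(-0.90894−(-27.043))/1.13225=23.08144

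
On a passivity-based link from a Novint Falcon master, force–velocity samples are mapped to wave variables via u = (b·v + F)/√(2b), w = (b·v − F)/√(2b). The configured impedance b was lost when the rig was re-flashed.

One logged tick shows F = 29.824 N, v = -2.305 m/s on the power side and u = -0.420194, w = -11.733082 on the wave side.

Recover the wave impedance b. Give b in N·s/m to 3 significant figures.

u + w = -12.153276;  u + w = √(2b)·v, so √(2b) = -12.153276/(-2.305) = 5.272571.
b = (√(2b))²/2 = 27.800004/2 = 13.900002.
(Check via u − w = 2F/√(2b): u − w = 11.312888, 2F/√(2b) = 11.312887.)

b = 13.9 N·s/m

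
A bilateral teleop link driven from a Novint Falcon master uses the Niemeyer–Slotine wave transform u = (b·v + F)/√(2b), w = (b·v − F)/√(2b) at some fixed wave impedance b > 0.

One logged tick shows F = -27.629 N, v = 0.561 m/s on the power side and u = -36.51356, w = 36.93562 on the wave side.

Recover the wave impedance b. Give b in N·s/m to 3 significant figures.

u + w = 0.4221;  u + w = √(2b)·v, so √(2b) = 0.4221/0.561 = 0.7523.
b = (√(2b))²/2 = 0.5660/2 = 0.2830.
(Check via u − w = 2F/√(2b): u − w = -73.4492, 2F/√(2b) = -73.4487.)

b = 0.283 N·s/m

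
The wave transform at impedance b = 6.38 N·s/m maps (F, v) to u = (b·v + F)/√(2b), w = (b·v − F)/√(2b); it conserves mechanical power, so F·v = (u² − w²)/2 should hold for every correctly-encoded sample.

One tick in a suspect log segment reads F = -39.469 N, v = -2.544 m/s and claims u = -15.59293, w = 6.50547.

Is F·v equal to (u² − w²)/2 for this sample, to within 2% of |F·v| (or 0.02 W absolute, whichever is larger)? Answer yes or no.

F·v = (-39.469)×(-2.544) = 100.4091 W.
(u² − w²)/2 = (243.1395 − 42.3211)/2 = 100.4092 W.
|Δ| = 0.0000;  2% of max(1, |F·v|) = 2.0082.

yes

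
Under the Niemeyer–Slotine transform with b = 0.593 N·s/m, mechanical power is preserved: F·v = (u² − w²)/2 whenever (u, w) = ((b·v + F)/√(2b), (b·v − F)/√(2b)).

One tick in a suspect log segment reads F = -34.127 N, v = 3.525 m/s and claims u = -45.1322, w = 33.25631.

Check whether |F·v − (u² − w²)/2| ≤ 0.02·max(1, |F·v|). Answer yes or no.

F·v = (-34.127)×3.525 = -120.2977 W.
(u² − w²)/2 = (2036.9155 − 1105.9822)/2 = 465.4667 W.
|Δ| = 585.7643;  2% of max(1, |F·v|) = 2.4060.

no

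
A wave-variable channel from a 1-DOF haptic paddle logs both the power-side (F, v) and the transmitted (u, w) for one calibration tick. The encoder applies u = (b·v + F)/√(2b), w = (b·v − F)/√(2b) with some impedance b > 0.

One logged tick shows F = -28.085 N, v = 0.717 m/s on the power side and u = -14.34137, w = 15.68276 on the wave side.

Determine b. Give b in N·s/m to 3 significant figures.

u + w = 1.34139;  u + w = √(2b)·v, so √(2b) = 1.34139/0.717 = 1.87084.
b = (√(2b))²/2 = 3.50003/2 = 1.75002.
(Check via u − w = 2F/√(2b): u − w = -30.02413, 2F/√(2b) = -30.02400.)

b = 1.75 N·s/m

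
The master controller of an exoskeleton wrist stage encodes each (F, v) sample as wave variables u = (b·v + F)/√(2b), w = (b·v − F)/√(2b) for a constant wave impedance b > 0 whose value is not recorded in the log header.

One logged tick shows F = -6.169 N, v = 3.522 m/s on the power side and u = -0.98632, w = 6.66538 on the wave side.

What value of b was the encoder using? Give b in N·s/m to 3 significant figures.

b = 1.3 N·s/m

u + w = 5.67906;  u + w = √(2b)·v, so √(2b) = 5.67906/3.522 = 1.61245.
b = (√(2b))²/2 = 2.60001/2 = 1.30000.
(Check via u − w = 2F/√(2b): u − w = -7.65170, 2F/√(2b) = -7.65170.)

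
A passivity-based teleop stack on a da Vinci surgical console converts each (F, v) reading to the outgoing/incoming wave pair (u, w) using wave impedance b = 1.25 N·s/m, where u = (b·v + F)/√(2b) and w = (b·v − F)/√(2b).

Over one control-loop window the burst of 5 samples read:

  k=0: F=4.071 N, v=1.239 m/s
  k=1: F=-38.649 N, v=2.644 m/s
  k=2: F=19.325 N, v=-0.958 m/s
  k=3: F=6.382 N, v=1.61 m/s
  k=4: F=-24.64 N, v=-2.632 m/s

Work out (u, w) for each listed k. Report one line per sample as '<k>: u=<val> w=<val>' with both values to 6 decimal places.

0: u=3.554242 w=-1.595211
1: u=-22.353508 w=26.534039
2: u=11.464838 w=-12.979569
3: u=5.309148 w=-2.763514
4: u=-17.664483 w=13.502926

k=0: b·v=1.25×1.239=1.548750; √(2b)=1.581139; u=(1.548750+4.071)/1.581139=3.554242, w=(1.548750−4.071)/1.581139=-1.595211
k=1: b·v=1.25×2.644=3.305000; √(2b)=1.581139; u=(3.305000+(-38.649))/1.581139=-22.353508, w=(3.305000−(-38.649))/1.581139=26.534039
k=2: b·v=1.25×(-0.958)=-1.197500; √(2b)=1.581139; u=(-1.197500+19.325)/1.581139=11.464838, w=(-1.197500−19.325)/1.581139=-12.979569
k=3: b·v=1.25×1.61=2.012500; √(2b)=1.581139; u=(2.012500+6.382)/1.581139=5.309148, w=(2.012500−6.382)/1.581139=-2.763514
k=4: b·v=1.25×(-2.632)=-3.290000; √(2b)=1.581139; u=(-3.290000+(-24.64))/1.581139=-17.664483, w=(-3.290000−(-24.64))/1.581139=13.502926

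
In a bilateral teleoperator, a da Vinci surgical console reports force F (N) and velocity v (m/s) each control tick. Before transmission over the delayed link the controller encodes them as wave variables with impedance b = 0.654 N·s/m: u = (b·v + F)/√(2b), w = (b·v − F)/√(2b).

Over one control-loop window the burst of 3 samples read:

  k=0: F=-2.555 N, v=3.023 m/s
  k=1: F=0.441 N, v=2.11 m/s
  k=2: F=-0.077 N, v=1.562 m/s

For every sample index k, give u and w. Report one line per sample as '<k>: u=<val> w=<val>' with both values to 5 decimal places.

0: u=-0.50535 w=3.96269
1: u=1.59218 w=0.82098
2: u=0.82589 w=0.96054

k=0: b·v=0.654×3.023=1.97704; √(2b)=1.14368; u=(1.97704+(-2.555))/1.14368=-0.50535, w=(1.97704−(-2.555))/1.14368=3.96269
k=1: b·v=0.654×2.11=1.37994; √(2b)=1.14368; u=(1.37994+0.441)/1.14368=1.59218, w=(1.37994−0.441)/1.14368=0.82098
k=2: b·v=0.654×1.562=1.02155; √(2b)=1.14368; u=(1.02155+(-0.077))/1.14368=0.82589, w=(1.02155−(-0.077))/1.14368=0.96054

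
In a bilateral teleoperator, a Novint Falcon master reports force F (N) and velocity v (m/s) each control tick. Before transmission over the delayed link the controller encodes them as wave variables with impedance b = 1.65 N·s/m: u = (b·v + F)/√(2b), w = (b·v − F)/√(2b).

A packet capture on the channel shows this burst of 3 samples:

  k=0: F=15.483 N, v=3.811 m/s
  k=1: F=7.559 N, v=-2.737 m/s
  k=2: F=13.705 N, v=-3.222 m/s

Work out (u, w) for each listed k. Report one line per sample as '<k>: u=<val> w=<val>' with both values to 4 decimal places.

k=0: b·v=1.65×3.811=6.2881; √(2b)=1.8166; u=(6.2881+15.483)/1.8166=11.9846, w=(6.2881−15.483)/1.8166=-5.0616
k=1: b·v=1.65×(-2.737)=-4.5160; √(2b)=1.8166; u=(-4.5160+7.559)/1.8166=1.6751, w=(-4.5160−7.559)/1.8166=-6.6471
k=2: b·v=1.65×(-3.222)=-5.3163; √(2b)=1.8166; u=(-5.3163+13.705)/1.8166=4.6178, w=(-5.3163−13.705)/1.8166=-10.4709

0: u=11.9846 w=-5.0616
1: u=1.6751 w=-6.6471
2: u=4.6178 w=-10.4709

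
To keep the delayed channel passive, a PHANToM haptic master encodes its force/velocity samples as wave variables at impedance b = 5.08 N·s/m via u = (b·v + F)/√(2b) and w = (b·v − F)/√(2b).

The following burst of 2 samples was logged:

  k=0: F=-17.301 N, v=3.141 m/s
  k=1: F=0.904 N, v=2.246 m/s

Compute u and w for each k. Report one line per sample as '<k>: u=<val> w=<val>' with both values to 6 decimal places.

0: u=-0.421876 w=10.433737
1: u=3.863145 w=3.295925

k=0: b·v=5.08×3.141=15.956280; √(2b)=3.187475; u=(15.956280+(-17.301))/3.187475=-0.421876, w=(15.956280−(-17.301))/3.187475=10.433737
k=1: b·v=5.08×2.246=11.409680; √(2b)=3.187475; u=(11.409680+0.904)/3.187475=3.863145, w=(11.409680−0.904)/3.187475=3.295925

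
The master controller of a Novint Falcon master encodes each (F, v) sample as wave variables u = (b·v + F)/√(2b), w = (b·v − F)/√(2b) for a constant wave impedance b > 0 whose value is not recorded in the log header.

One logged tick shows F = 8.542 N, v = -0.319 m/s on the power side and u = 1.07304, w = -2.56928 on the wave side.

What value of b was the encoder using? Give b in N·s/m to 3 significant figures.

b = 11 N·s/m

u + w = -1.4962;  u + w = √(2b)·v, so √(2b) = -1.4962/(-0.319) = 4.6904.
b = (√(2b))²/2 = 21.9999/2 = 11.0000.
(Check via u − w = 2F/√(2b): u − w = 3.6423, 2F/√(2b) = 3.6423.)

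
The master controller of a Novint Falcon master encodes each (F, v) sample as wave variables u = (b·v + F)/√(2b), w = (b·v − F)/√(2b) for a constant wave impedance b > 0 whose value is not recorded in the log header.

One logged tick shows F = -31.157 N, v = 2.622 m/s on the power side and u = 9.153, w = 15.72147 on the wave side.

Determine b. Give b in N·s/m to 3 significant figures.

u + w = 24.8745;  u + w = √(2b)·v, so √(2b) = 24.8745/2.622 = 9.4868.
b = (√(2b))²/2 = 90.0000/2 = 45.0000.
(Check via u − w = 2F/√(2b): u − w = -6.5685, 2F/√(2b) = -6.5685.)

b = 45 N·s/m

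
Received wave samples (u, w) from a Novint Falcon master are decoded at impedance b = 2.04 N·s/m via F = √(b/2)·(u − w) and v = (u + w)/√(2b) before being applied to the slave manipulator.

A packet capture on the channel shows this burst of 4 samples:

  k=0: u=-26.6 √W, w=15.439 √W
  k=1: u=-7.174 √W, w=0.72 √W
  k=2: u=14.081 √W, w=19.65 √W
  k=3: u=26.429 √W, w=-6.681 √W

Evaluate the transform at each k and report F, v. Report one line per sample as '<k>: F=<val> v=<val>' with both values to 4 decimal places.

k=0: u−w=-42.0390, u+w=-11.1610; √(b/2)=1.0100, √(2b)=2.0199; F=1.0100×(-42.039)=-42.4573, v=-11.1610/2.0199=-5.5255
k=1: u−w=-7.8940, u+w=-6.4540; √(b/2)=1.0100, √(2b)=2.0199; F=1.0100×(-7.894)=-7.9725, v=-6.4540/2.0199=-3.1952
k=2: u−w=-5.5690, u+w=33.7310; √(b/2)=1.0100, √(2b)=2.0199; F=1.0100×(-5.569)=-5.6244, v=33.7310/2.0199=16.6993
k=3: u−w=33.1100, u+w=19.7480; √(b/2)=1.0100, √(2b)=2.0199; F=1.0100×33.11=33.4395, v=19.7480/2.0199=9.7767

0: F=-42.4573 v=-5.5255
1: F=-7.9725 v=-3.1952
2: F=-5.6244 v=16.6993
3: F=33.4395 v=9.7767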